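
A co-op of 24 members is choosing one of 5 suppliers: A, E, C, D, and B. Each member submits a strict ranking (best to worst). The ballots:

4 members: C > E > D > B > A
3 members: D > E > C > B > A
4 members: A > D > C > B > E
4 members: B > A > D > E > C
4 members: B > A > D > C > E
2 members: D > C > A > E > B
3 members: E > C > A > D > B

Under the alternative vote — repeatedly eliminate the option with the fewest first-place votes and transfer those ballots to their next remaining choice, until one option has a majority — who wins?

D

Round 1: A 4, E 3, C 4, D 5, B 8. Eliminate E.
Round 2: A 4, C 7, D 5, B 8. Eliminate A.
Round 3: C 7, D 9, B 8. Eliminate C.
Round 4: D 16, B 8. D has a majority.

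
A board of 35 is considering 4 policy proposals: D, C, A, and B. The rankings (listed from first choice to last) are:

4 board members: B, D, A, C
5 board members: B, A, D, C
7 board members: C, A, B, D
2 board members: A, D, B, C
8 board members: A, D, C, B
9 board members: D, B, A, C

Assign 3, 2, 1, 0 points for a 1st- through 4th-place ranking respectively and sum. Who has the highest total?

D: 4·2 + 5·1 + 7·0 + 2·2 + 8·2 + 9·3 = 60
C: 4·0 + 5·0 + 7·3 + 2·0 + 8·1 + 9·0 = 29
A: 4·1 + 5·2 + 7·2 + 2·3 + 8·3 + 9·1 = 67
B: 4·3 + 5·3 + 7·1 + 2·1 + 8·0 + 9·2 = 54
A has the highest Borda score (67).

A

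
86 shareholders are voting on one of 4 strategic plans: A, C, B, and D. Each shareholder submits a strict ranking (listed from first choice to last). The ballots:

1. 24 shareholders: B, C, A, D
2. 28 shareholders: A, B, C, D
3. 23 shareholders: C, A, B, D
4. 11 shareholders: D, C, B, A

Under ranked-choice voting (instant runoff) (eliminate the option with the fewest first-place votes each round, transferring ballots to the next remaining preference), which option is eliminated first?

D

Round 1: A 28, C 23, B 24, D 11. Eliminate D.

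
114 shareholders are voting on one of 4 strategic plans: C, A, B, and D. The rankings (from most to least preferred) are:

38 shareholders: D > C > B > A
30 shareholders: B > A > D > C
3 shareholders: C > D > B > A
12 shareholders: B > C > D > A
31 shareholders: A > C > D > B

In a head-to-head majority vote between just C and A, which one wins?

Voters preferring C to A: 53; preferring A to C: 61.
A wins the head-to-head.

A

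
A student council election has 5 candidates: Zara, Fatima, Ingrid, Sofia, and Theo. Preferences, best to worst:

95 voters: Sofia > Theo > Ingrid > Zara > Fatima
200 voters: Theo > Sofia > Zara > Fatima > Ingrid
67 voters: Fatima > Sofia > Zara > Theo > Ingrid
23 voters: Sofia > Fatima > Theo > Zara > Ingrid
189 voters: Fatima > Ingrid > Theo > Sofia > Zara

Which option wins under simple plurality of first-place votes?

Fatima

First-place votes: Zara 0, Fatima 256, Ingrid 0, Sofia 118, Theo 200.
Fatima has the most first-place votes.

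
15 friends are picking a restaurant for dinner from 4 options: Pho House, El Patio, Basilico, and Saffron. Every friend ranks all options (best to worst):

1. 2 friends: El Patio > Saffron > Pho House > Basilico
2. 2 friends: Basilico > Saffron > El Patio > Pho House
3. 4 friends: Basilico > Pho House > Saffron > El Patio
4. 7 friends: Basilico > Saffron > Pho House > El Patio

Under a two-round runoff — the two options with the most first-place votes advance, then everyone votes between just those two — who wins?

Basilico

Round 1 first-place votes: Pho House 0, El Patio 2, Basilico 13, Saffron 0.
Basilico and El Patio advance.
Runoff: Basilico is preferred to El Patio by 13 voters; El Patio by 2.
Basilico wins the runoff.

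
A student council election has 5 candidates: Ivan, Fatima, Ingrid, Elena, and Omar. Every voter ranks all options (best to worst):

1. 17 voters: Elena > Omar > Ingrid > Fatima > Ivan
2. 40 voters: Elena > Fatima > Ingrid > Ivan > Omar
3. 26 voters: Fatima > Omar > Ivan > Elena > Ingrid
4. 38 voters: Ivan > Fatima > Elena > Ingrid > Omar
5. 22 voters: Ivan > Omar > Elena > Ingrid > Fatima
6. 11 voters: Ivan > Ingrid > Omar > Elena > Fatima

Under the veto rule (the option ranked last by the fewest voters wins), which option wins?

Elena

Last-place votes: Ivan 17, Fatima 33, Ingrid 26, Elena 0, Omar 78.
Elena is ranked last by the fewest voters, so Elena wins.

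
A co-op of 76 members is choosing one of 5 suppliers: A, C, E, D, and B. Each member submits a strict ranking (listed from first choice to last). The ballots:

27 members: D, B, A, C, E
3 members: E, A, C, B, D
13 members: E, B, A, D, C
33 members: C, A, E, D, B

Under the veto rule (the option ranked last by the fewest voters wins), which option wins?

A

Last-place votes: A 0, C 13, E 27, D 3, B 33.
A is ranked last by the fewest voters, so A wins.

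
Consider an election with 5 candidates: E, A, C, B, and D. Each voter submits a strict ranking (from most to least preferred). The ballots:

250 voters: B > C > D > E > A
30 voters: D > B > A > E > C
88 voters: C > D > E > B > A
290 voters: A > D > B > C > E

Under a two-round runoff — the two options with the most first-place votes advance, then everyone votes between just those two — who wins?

B

Round 1 first-place votes: E 0, A 290, C 88, B 250, D 30.
A and B advance.
Runoff: A is preferred to B by 290 voters; B by 368.
B wins the runoff.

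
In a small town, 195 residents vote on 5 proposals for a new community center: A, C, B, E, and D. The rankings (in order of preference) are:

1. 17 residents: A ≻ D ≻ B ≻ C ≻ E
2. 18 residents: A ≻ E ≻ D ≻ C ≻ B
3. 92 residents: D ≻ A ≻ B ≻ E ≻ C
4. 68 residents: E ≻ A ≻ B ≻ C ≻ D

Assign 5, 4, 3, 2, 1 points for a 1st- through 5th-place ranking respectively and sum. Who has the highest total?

A: 17·5 + 18·5 + 92·4 + 68·4 = 815
C: 17·2 + 18·2 + 92·1 + 68·2 = 298
B: 17·3 + 18·1 + 92·3 + 68·3 = 549
E: 17·1 + 18·4 + 92·2 + 68·5 = 613
D: 17·4 + 18·3 + 92·5 + 68·1 = 650
A has the highest Borda score (815).

A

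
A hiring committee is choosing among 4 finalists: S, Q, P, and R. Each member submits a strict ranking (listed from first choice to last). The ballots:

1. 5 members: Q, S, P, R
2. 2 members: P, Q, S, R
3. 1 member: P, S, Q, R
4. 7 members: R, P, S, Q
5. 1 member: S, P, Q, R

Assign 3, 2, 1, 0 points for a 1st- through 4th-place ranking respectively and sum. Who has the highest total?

S: 5·2 + 2·1 + 1·2 + 7·1 + 1·3 = 24
Q: 5·3 + 2·2 + 1·1 + 7·0 + 1·1 = 21
P: 5·1 + 2·3 + 1·3 + 7·2 + 1·2 = 30
R: 5·0 + 2·0 + 1·0 + 7·3 + 1·0 = 21
P has the highest Borda score (30).

P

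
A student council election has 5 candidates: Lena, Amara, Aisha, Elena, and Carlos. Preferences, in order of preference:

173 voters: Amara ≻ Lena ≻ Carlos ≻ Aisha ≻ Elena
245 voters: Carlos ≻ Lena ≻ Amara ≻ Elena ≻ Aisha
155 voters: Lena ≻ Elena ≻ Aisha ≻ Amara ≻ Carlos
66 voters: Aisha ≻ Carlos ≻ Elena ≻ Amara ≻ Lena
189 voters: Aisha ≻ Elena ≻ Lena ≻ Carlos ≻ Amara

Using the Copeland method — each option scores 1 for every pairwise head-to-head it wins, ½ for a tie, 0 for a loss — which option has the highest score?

Lena: beats Amara, Aisha, Elena, and Carlos → score 4.
Amara: beats Aisha and Elena; loses to Lena and Carlos → score 2.
Aisha: beats Elena; loses to Lena, Amara, and Carlos → score 1.
Elena: loses to Lena, Amara, Aisha, and Carlos → score 0.
Carlos: beats Amara, Aisha, and Elena; loses to Lena → score 3.
Lena has the best pairwise record.

Lena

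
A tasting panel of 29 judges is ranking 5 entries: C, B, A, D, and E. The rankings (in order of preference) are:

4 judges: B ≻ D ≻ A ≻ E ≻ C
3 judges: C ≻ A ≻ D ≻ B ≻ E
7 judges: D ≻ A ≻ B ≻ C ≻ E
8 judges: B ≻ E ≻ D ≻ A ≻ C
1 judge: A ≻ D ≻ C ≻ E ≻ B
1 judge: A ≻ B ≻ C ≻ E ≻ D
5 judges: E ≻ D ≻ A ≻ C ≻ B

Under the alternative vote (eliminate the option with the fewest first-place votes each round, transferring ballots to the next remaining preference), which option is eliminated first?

A

Round 1: C 3, B 12, A 2, D 7, E 5. Eliminate A.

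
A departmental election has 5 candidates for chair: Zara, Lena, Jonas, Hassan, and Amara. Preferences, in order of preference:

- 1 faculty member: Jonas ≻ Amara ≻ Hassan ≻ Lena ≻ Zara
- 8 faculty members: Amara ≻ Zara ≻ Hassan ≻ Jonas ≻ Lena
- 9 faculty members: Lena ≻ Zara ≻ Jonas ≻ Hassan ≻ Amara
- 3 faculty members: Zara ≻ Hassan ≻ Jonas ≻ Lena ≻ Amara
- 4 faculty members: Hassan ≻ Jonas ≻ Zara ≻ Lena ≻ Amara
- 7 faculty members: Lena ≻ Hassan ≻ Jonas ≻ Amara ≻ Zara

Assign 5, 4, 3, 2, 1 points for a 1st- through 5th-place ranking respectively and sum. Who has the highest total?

Hassan

Zara: 1·1 + 8·4 + 9·4 + 3·5 + 4·3 + 7·1 = 103
Lena: 1·2 + 8·1 + 9·5 + 3·2 + 4·2 + 7·5 = 104
Jonas: 1·5 + 8·2 + 9·3 + 3·3 + 4·4 + 7·3 = 94
Hassan: 1·3 + 8·3 + 9·2 + 3·4 + 4·5 + 7·4 = 105
Amara: 1·4 + 8·5 + 9·1 + 3·1 + 4·1 + 7·2 = 74
Hassan has the highest Borda score (105).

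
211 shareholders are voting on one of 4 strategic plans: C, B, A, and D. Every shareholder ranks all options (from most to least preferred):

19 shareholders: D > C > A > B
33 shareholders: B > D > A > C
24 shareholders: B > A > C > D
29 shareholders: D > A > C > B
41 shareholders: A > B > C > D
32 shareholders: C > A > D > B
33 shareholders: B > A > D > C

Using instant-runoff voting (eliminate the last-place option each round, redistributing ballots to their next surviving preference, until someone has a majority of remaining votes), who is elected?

Round 1: C 32, B 90, A 41, D 48. Eliminate C.
Round 2: B 90, A 73, D 48. Eliminate D.
Round 3: B 90, A 121. A has a majority.

A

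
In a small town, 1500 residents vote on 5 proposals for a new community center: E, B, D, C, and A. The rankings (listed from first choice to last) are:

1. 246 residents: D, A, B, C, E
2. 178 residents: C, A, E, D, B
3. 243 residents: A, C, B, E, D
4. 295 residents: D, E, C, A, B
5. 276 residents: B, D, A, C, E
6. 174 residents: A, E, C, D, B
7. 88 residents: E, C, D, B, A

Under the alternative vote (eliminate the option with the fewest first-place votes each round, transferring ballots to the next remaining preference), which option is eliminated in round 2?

C

Round 1: E 88, B 276, D 541, C 178, A 417. Eliminate E.
Round 2: B 276, D 541, C 266, A 417. Eliminate C.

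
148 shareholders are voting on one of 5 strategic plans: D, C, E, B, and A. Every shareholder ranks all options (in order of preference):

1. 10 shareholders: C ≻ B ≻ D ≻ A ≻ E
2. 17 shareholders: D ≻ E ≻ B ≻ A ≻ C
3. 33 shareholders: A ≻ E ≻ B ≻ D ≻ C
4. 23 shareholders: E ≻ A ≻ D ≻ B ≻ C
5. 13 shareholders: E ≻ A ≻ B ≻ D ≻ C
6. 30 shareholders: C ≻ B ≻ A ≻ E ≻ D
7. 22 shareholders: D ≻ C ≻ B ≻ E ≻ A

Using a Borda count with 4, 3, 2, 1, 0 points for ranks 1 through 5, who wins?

D: 10·2 + 17·4 + 33·1 + 23·2 + 13·1 + 30·0 + 22·4 = 268
C: 10·4 + 17·0 + 33·0 + 23·0 + 13·0 + 30·4 + 22·3 = 226
E: 10·0 + 17·3 + 33·3 + 23·4 + 13·4 + 30·1 + 22·1 = 346
B: 10·3 + 17·2 + 33·2 + 23·1 + 13·2 + 30·3 + 22·2 = 313
A: 10·1 + 17·1 + 33·4 + 23·3 + 13·3 + 30·2 + 22·0 = 327
E has the highest Borda score (346).

E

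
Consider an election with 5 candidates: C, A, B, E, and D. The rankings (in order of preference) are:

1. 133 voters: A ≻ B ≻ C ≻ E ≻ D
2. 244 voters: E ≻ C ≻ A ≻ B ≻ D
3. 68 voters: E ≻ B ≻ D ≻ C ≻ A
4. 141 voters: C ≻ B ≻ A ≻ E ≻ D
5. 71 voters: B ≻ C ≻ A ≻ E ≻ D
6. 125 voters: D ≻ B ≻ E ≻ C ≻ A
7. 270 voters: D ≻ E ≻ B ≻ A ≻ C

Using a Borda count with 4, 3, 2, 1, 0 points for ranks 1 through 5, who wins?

E

C: 133·2 + 244·3 + 68·1 + 141·4 + 71·3 + 125·1 + 270·0 = 1968
A: 133·4 + 244·2 + 68·0 + 141·2 + 71·2 + 125·0 + 270·1 = 1714
B: 133·3 + 244·1 + 68·3 + 141·3 + 71·4 + 125·3 + 270·2 = 2469
E: 133·1 + 244·4 + 68·4 + 141·1 + 71·1 + 125·2 + 270·3 = 2653
D: 133·0 + 244·0 + 68·2 + 141·0 + 71·0 + 125·4 + 270·4 = 1716
E has the highest Borda score (2653).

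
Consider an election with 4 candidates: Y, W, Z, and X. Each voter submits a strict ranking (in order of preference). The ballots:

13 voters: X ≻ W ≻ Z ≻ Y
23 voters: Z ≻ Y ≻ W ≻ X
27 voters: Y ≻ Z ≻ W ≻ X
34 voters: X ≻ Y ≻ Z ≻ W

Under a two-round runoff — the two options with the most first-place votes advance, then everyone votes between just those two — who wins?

Y

Round 1 first-place votes: Y 27, W 0, Z 23, X 47.
X and Y advance.
Runoff: X is preferred to Y by 47 voters; Y by 50.
Y wins the runoff.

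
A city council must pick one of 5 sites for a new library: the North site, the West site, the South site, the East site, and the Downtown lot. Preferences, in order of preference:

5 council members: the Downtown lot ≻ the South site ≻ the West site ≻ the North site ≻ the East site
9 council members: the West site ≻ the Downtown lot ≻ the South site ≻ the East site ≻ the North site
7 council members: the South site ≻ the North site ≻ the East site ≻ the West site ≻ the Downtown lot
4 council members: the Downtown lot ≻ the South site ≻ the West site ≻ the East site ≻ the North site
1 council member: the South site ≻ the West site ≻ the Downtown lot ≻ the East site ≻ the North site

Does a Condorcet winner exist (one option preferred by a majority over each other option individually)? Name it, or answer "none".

none

Checking pairwise contests:
the West site beats the North site 19–7.
the South site beats the West site 17–9.
the Downtown lot beats the South site 18–8.
the West site beats the East site 19–7.
the West site beats the Downtown lot 17–9.
Every option loses at least one head-to-head, so there is no Condorcet winner.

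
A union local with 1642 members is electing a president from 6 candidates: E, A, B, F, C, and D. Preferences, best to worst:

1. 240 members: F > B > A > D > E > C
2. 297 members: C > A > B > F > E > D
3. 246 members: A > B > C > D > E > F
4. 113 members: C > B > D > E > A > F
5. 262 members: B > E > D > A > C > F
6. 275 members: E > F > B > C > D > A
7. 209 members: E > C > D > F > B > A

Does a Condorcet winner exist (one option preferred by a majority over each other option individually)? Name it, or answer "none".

B

B vs E: 1158–484 for B.
B vs A: 1099–543 for B.
B vs F: 918–724 for B.
B vs C: 1023–619 for B.
B vs D: 1433–209 for B.
B beats every other option head-to-head.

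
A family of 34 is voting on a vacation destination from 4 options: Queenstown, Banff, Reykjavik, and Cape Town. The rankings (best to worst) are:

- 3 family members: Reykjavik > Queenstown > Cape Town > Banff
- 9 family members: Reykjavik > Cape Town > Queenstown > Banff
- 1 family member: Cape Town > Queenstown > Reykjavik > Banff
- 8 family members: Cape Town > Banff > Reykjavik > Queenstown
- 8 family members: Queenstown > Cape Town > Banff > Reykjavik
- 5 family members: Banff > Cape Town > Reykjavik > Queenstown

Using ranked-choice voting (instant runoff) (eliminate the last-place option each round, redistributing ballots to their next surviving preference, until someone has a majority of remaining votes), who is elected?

Round 1: Queenstown 8, Banff 5, Reykjavik 12, Cape Town 9. Eliminate Banff.
Round 2: Queenstown 8, Reykjavik 12, Cape Town 14. Eliminate Queenstown.
Round 3: Reykjavik 12, Cape Town 22. Cape Town has a majority.

Cape Town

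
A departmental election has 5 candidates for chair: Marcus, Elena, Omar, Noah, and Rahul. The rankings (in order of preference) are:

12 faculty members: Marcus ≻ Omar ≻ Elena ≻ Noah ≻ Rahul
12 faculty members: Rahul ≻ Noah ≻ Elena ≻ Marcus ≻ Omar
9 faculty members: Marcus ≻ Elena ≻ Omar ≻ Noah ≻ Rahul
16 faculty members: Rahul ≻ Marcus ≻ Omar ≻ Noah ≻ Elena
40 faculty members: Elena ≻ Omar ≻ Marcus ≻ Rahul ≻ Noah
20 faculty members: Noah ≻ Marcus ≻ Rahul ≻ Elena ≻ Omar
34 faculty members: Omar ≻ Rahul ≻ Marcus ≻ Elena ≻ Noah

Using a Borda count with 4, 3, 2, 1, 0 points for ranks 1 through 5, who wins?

Marcus

Marcus: 12·4 + 12·1 + 9·4 + 16·3 + 40·2 + 20·3 + 34·2 = 352
Elena: 12·2 + 12·2 + 9·3 + 16·0 + 40·4 + 20·1 + 34·1 = 289
Omar: 12·3 + 12·0 + 9·2 + 16·2 + 40·3 + 20·0 + 34·4 = 342
Noah: 12·1 + 12·3 + 9·1 + 16·1 + 40·0 + 20·4 + 34·0 = 153
Rahul: 12·0 + 12·4 + 9·0 + 16·4 + 40·1 + 20·2 + 34·3 = 294
Marcus has the highest Borda score (352).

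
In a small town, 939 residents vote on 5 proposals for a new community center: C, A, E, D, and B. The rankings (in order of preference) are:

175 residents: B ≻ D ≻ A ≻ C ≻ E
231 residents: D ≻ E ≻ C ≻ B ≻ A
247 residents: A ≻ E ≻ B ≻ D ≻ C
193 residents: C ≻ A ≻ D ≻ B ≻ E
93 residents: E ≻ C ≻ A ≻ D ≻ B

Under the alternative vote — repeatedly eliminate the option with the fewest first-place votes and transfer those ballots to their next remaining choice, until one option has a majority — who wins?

Round 1: C 193, A 247, E 93, D 231, B 175. Eliminate E.
Round 2: C 286, A 247, D 231, B 175. Eliminate B.
Round 3: C 286, A 247, D 406. Eliminate A.
Round 4: C 286, D 653. D has a majority.

D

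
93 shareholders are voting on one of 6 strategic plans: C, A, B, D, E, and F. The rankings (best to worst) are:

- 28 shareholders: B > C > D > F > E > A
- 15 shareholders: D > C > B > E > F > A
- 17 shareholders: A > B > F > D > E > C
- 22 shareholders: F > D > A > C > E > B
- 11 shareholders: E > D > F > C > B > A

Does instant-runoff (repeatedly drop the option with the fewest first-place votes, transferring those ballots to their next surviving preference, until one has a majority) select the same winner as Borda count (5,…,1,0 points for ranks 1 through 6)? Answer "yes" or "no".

yes

Instant-runoff — R1 C 0, A 17, B 28, D 15, E 11, F 22 (C out); R2 A 17, B 28, D 15, E 11, F 22 (E out); R3 A 17, B 28, D 26, F 22 (A out); R4 B 45, D 26, F 22 (F out); R5 B 45, D 48 (D winner). Winner: D.
Borda — scores: C 238, A 151, B 264, D 325, E 152, F 265. Winner: D.
The two methods agree.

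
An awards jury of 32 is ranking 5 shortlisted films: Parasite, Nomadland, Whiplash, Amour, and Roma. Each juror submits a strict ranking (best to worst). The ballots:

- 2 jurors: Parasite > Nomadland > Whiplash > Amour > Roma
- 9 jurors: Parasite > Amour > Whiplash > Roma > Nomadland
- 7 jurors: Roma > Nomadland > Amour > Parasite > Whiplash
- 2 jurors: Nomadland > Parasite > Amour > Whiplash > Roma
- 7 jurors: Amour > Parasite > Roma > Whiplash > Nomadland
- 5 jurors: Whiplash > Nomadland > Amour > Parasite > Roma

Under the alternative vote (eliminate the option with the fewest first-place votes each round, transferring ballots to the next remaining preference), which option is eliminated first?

Round 1: Parasite 11, Nomadland 2, Whiplash 5, Amour 7, Roma 7. Eliminate Nomadland.

Nomadland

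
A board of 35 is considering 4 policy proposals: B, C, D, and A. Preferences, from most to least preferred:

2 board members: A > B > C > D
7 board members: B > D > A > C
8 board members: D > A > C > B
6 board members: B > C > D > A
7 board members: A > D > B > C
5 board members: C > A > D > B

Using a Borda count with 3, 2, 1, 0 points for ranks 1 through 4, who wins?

D

B: 2·2 + 7·3 + 8·0 + 6·3 + 7·1 + 5·0 = 50
C: 2·1 + 7·0 + 8·1 + 6·2 + 7·0 + 5·3 = 37
D: 2·0 + 7·2 + 8·3 + 6·1 + 7·2 + 5·1 = 63
A: 2·3 + 7·1 + 8·2 + 6·0 + 7·3 + 5·2 = 60
D has the highest Borda score (63).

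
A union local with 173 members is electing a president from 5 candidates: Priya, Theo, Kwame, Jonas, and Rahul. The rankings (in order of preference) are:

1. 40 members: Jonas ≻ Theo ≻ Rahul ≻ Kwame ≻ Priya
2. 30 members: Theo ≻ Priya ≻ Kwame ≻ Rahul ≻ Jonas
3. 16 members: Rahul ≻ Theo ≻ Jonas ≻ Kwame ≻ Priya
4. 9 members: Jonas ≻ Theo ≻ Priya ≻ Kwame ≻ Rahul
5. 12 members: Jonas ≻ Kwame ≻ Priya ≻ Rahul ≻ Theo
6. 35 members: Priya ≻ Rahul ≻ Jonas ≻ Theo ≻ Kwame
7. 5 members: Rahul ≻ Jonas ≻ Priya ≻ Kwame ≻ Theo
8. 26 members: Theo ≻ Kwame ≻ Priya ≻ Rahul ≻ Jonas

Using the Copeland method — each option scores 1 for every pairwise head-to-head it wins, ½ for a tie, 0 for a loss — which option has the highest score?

Priya: beats Jonas and Rahul; loses to Theo and Kwame → score 2.
Theo: beats Priya, Kwame, and Rahul; loses to Jonas → score 3.
Kwame: beats Priya; loses to Theo, Jonas, and Rahul → score 1.
Jonas: beats Theo and Kwame; loses to Priya and Rahul → score 2.
Rahul: beats Kwame and Jonas; loses to Priya and Theo → score 2.
Theo has the best pairwise record.

Theo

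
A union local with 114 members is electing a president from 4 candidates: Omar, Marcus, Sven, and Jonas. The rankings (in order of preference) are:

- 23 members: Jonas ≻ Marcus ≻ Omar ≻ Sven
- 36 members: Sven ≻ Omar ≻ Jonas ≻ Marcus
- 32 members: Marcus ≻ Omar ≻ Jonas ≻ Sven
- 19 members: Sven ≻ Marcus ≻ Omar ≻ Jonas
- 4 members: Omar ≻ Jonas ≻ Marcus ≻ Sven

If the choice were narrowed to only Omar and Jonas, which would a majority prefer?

Voters preferring Omar to Jonas: 91; preferring Jonas to Omar: 23.
Omar wins the head-to-head.

Omar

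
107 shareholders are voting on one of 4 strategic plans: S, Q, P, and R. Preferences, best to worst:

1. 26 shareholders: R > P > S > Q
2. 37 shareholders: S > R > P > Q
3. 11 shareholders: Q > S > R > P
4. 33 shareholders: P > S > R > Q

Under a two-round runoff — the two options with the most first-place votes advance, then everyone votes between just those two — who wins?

Round 1 first-place votes: S 37, Q 11, P 33, R 26.
S and P advance.
Runoff: S is preferred to P by 48 voters; P by 59.
P wins the runoff.

P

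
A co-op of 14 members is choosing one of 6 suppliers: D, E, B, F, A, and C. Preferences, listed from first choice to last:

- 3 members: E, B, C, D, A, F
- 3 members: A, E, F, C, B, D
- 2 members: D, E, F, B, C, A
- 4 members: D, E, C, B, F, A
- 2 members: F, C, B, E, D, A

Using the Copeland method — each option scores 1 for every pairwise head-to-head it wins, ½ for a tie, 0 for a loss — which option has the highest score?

D: beats F and A; loses to E, B, and C → score 2.
E: beats D, B, F, A, and C → score 5.
B: beats D and A; ties F; loses to E and C → score 2.5.
F: beats A; ties B and C; loses to D and E → score 2.
A: loses to D, E, B, F, and C → score 0.
C: beats D, B, and A; ties F; loses to E → score 3.5.
E has the best pairwise record.

E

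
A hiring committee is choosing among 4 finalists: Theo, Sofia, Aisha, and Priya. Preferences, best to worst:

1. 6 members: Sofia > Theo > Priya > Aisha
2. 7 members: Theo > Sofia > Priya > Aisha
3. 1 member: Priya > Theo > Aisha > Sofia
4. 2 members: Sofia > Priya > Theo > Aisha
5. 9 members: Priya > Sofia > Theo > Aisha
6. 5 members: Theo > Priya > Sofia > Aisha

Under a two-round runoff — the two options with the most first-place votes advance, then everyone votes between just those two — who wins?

Round 1 first-place votes: Theo 12, Sofia 8, Aisha 0, Priya 10.
Theo and Priya advance.
Runoff: Theo is preferred to Priya by 18 voters; Priya by 12.
Theo wins the runoff.

Theo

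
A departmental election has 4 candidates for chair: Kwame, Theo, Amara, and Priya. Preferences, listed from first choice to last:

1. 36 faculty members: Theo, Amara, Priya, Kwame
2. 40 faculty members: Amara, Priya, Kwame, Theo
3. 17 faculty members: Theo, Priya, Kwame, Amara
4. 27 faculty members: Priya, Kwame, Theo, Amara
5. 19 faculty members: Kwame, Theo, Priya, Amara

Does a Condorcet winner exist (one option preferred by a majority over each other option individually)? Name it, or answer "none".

none

Checking pairwise contests:
Amara beats Kwame 76–63.
Kwame beats Theo 86–53.
Theo beats Amara 99–40.
Theo beats Priya 72–67.
Every option loses at least one head-to-head, so there is no Condorcet winner.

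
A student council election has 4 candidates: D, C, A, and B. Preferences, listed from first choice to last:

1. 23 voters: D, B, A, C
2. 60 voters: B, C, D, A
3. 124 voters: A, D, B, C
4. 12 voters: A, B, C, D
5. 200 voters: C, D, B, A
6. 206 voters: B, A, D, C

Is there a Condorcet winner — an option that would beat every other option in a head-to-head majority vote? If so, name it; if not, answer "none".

none

Checking pairwise contests:
A beats D 342–283.
D beats C 353–272.
B beats A 489–136.
D beats B 347–278.
Every option loses at least one head-to-head, so there is no Condorcet winner.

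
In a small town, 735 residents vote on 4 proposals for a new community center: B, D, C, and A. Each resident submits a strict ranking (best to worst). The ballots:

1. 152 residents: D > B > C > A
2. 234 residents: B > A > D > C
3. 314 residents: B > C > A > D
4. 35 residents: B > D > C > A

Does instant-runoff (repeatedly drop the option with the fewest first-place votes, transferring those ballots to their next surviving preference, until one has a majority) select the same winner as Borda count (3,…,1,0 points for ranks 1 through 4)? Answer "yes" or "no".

yes

Instant-runoff — R1 B 583, D 152, C 0, A 0 (B winner). Winner: B.
Borda — scores: B 2053, D 760, C 815, A 782. Winner: B.
The two methods agree.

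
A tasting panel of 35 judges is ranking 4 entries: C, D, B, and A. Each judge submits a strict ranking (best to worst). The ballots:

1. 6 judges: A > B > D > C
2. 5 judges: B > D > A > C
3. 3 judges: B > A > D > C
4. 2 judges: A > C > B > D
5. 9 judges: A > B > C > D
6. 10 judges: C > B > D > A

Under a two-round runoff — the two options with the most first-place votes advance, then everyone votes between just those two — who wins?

A

Round 1 first-place votes: C 10, D 0, B 8, A 17.
A and C advance.
Runoff: A is preferred to C by 25 voters; C by 10.
A wins the runoff.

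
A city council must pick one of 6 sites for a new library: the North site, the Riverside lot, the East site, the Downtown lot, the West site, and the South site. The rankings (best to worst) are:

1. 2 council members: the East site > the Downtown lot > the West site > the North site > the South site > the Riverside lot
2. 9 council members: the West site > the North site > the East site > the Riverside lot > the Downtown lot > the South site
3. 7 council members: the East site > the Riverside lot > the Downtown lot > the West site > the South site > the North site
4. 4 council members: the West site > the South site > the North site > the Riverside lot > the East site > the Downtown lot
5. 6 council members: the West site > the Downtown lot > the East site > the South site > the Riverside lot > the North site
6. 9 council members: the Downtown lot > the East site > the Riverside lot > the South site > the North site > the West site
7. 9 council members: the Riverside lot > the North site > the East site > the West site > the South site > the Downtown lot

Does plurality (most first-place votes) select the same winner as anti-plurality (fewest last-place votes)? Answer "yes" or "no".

Plurality — first-place votes: the North site 0, the Riverside lot 9, the East site 9, the Downtown lot 9, the West site 19, the South site 0. Winner: the West site.
Anti-plurality — last-place votes: the North site 13, the Riverside lot 2, the East site 0, the Downtown lot 13, the West site 9, the South site 9. Winner: the East site.
The two methods disagree.

no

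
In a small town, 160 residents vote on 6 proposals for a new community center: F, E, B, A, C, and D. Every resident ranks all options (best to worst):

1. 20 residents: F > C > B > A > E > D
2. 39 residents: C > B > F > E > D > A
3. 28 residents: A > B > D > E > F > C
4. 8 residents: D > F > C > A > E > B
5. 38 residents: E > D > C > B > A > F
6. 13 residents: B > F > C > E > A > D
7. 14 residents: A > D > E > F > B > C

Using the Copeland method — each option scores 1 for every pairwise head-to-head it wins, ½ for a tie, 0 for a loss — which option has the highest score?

F: beats C; ties E and A; loses to B and D → score 2.
E: beats A and D; ties F and C; loses to B → score 3.
B: beats F, E, A, and D; loses to C → score 4.
A: ties F; loses to E, B, C, and D → score 0.5.
C: beats B and A; ties E; loses to F and D → score 2.5.
D: beats F, A, and C; loses to E and B → score 3.
B has the best pairwise record.

B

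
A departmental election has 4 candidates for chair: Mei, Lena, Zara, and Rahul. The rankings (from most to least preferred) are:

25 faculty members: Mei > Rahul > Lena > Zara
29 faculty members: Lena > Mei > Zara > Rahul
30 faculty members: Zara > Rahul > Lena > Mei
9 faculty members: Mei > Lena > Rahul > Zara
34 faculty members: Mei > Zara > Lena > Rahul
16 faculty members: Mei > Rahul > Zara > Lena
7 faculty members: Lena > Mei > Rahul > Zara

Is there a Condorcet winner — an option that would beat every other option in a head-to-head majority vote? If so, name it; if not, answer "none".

Mei

Mei vs Lena: 84–66 for Mei.
Mei vs Zara: 120–30 for Mei.
Mei vs Rahul: 120–30 for Mei.
Mei beats every other option head-to-head.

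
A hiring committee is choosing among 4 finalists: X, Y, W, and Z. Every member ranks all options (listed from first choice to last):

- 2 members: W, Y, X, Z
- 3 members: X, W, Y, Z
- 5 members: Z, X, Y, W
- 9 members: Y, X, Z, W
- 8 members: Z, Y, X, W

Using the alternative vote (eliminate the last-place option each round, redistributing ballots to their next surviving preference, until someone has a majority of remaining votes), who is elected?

Y

Round 1: X 3, Y 9, W 2, Z 13. Eliminate W.
Round 2: X 3, Y 11, Z 13. Eliminate X.
Round 3: Y 14, Z 13. Y has a majority.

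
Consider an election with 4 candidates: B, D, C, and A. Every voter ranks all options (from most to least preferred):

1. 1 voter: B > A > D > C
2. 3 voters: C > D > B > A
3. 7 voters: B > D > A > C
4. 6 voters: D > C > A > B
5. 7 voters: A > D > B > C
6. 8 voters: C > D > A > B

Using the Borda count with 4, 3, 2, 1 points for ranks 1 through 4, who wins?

B: 1·4 + 3·2 + 7·4 + 6·1 + 7·2 + 8·1 = 66
D: 1·2 + 3·3 + 7·3 + 6·4 + 7·3 + 8·3 = 101
C: 1·1 + 3·4 + 7·1 + 6·3 + 7·1 + 8·4 = 77
A: 1·3 + 3·1 + 7·2 + 6·2 + 7·4 + 8·2 = 76
D has the highest Borda score (101).

D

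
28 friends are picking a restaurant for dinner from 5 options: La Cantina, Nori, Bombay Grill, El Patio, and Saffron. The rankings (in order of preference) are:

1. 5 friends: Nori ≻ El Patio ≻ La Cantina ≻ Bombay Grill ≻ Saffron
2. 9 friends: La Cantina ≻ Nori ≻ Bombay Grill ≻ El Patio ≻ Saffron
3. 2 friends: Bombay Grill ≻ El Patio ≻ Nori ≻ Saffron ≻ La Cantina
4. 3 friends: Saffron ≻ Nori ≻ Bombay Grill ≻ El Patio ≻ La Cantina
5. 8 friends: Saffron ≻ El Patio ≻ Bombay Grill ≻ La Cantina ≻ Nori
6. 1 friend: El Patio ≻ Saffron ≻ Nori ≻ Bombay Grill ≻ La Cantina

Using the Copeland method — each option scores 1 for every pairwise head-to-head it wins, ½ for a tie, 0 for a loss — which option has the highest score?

Nori

La Cantina: beats Nori; ties Bombay Grill and Saffron; loses to El Patio → score 2.
Nori: beats Bombay Grill, El Patio, and Saffron; loses to La Cantina → score 3.
Bombay Grill: beats Saffron; ties La Cantina and El Patio; loses to Nori → score 2.
El Patio: beats La Cantina and Saffron; ties Bombay Grill; loses to Nori → score 2.5.
Saffron: ties La Cantina; loses to Nori, Bombay Grill, and El Patio → score 0.5.
Nori has the best pairwise record.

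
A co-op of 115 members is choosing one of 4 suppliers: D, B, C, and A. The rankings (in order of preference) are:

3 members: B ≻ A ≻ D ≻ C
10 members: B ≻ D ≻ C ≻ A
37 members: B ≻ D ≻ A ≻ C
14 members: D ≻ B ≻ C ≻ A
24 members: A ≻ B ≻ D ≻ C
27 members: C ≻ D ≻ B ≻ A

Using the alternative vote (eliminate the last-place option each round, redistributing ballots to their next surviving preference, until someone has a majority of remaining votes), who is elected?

Round 1: D 14, B 50, C 27, A 24. Eliminate D.
Round 2: B 64, C 27, A 24. B has a majority.

B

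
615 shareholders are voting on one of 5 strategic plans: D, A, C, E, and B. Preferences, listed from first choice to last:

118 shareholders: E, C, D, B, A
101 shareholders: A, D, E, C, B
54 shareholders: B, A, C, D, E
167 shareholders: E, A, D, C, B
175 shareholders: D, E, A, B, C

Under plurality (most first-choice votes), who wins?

E

First-place votes: D 175, A 101, C 0, E 285, B 54.
E has the most first-place votes.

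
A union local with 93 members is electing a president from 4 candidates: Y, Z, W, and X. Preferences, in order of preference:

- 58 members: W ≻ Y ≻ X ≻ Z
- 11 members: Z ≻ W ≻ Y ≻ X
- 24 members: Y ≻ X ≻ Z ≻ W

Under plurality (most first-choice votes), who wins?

W

First-place votes: Y 24, Z 11, W 58, X 0.
W has the most first-place votes.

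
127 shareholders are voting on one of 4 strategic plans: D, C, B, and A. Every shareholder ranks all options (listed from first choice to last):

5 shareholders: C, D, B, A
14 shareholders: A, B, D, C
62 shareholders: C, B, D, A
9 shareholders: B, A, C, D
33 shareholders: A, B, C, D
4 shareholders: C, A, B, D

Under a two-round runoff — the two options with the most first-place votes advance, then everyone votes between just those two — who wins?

C

Round 1 first-place votes: D 0, C 71, B 9, A 47.
C and A advance.
Runoff: C is preferred to A by 71 voters; A by 56.
C wins the runoff.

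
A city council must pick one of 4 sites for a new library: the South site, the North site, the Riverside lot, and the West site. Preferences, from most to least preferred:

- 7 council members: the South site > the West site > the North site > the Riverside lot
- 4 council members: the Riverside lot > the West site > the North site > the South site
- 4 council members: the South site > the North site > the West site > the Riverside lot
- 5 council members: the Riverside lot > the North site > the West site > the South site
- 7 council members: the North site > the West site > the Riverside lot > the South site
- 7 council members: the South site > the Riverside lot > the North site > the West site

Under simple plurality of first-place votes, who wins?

First-place votes: the South site 18, the North site 7, the Riverside lot 9, the West site 0.
the South site has the most first-place votes.

the South site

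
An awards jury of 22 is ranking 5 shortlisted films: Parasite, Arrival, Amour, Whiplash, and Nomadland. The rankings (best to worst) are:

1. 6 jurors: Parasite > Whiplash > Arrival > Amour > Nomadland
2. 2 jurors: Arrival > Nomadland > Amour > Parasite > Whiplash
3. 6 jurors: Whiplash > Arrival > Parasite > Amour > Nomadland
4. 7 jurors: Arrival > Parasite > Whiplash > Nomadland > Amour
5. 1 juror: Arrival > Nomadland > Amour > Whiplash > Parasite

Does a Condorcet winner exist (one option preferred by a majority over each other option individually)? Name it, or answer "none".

none

Checking pairwise contests:
Arrival beats Parasite 16–6.
Whiplash beats Arrival 12–10.
Parasite beats Amour 19–3.
Parasite beats Whiplash 15–7.
Parasite beats Nomadland 19–3.
Every option loses at least one head-to-head, so there is no Condorcet winner.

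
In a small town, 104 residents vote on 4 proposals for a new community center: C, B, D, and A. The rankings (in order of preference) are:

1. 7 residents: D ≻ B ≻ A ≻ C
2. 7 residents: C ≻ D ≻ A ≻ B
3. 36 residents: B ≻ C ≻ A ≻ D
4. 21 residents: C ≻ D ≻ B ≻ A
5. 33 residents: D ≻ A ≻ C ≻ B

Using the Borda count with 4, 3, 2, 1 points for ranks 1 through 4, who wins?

C

C: 7·1 + 7·4 + 36·3 + 21·4 + 33·2 = 293
B: 7·3 + 7·1 + 36·4 + 21·2 + 33·1 = 247
D: 7·4 + 7·3 + 36·1 + 21·3 + 33·4 = 280
A: 7·2 + 7·2 + 36·2 + 21·1 + 33·3 = 220
C has the highest Borda score (293).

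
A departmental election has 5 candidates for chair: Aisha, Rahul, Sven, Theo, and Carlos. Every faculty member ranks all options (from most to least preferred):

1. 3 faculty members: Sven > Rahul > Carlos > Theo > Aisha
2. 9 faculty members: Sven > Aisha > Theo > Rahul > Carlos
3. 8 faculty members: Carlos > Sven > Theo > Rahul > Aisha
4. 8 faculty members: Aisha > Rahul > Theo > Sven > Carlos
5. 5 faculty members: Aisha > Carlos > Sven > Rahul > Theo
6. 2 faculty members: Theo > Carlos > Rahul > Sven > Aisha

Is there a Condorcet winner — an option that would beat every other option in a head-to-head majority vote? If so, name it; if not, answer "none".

Sven

Sven vs Aisha: 22–13 for Sven.
Sven vs Rahul: 25–10 for Sven.
Sven vs Theo: 25–10 for Sven.
Sven vs Carlos: 20–15 for Sven.
Sven beats every other option head-to-head.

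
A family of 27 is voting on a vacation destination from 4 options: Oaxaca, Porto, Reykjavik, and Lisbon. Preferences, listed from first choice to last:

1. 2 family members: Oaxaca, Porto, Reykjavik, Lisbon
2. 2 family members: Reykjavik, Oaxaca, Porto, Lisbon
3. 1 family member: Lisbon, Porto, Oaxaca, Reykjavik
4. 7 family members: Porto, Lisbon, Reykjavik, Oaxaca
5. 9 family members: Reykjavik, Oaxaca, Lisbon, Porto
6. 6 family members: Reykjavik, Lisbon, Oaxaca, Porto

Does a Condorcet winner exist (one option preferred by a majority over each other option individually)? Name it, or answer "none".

Reykjavik

Reykjavik vs Oaxaca: 24–3 for Reykjavik.
Reykjavik vs Porto: 17–10 for Reykjavik.
Reykjavik vs Lisbon: 19–8 for Reykjavik.
Reykjavik beats every other option head-to-head.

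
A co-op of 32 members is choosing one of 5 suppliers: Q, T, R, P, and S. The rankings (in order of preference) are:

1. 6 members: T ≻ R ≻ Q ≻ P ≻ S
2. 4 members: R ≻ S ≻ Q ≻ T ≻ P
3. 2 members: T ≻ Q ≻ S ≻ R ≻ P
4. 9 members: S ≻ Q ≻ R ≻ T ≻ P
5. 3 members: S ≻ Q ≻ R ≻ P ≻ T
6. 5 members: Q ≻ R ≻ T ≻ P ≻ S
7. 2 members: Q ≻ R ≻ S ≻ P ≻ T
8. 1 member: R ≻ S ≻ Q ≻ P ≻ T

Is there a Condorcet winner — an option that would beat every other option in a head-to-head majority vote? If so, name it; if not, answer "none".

none

Checking pairwise contests:
S beats Q 17–15.
Q beats T 24–8.
Q beats R 21–11.
Q beats P 32–0.
R beats S 18–14.
Every option loses at least one head-to-head, so there is no Condorcet winner.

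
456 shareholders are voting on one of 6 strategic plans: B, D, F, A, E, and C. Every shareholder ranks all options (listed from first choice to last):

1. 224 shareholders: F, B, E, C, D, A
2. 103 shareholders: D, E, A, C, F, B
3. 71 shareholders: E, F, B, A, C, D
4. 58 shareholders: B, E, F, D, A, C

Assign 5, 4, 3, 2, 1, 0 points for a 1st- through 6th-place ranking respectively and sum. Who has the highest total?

F

B: 224·4 + 103·0 + 71·3 + 58·5 = 1399
D: 224·1 + 103·5 + 71·0 + 58·2 = 855
F: 224·5 + 103·1 + 71·4 + 58·3 = 1681
A: 224·0 + 103·3 + 71·2 + 58·1 = 509
E: 224·3 + 103·4 + 71·5 + 58·4 = 1671
C: 224·2 + 103·2 + 71·1 + 58·0 = 725
F has the highest Borda score (1681).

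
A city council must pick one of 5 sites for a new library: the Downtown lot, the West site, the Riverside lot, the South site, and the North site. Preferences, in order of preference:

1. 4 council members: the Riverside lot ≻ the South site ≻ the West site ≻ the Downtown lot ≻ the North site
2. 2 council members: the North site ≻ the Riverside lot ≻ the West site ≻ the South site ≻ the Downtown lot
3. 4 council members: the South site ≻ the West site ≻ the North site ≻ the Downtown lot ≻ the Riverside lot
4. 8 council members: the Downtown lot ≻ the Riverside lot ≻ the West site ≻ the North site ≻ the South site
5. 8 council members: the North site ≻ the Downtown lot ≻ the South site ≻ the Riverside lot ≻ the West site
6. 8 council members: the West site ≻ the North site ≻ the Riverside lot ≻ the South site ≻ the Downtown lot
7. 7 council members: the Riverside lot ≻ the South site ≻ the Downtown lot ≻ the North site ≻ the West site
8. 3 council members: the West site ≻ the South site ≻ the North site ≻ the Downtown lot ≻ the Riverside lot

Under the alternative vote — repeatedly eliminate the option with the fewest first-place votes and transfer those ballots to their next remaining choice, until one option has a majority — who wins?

Round 1: the Downtown lot 8, the West site 11, the Riverside lot 11, the South site 4, the North site 10. Eliminate the South site.
Round 2: the Downtown lot 8, the West site 15, the Riverside lot 11, the North site 10. Eliminate the Downtown lot.
Round 3: the West site 15, the Riverside lot 19, the North site 10. Eliminate the North site.
Round 4: the West site 15, the Riverside lot 29. The Riverside lot has a majority.

the Riverside lot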